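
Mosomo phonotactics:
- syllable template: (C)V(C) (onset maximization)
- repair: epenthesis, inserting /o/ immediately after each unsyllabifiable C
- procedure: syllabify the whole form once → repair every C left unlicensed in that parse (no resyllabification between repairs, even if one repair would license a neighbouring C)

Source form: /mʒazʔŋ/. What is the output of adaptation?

The consonants /m/, /ʔ/, /ŋ/ cannot be parsed into a legal (C)V(C) syllable (at most one coda consonant is licensed; onsets are limited to one consonant).
Inserting the epenthetic vowel yields /m/ → /mo/, /ʔ/ → /ʔo/, /ŋ/ → /ŋo/.

moʒazʔoŋo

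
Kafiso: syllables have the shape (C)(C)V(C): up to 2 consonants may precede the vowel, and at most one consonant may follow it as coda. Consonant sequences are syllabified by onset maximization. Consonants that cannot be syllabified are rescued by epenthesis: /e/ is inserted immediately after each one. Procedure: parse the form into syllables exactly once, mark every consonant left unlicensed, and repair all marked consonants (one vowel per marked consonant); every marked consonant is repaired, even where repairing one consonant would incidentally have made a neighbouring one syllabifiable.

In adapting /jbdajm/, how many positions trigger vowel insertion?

2

The unsyllabifiable consonants are /j/, /m/; each receives one epenthetic vowel.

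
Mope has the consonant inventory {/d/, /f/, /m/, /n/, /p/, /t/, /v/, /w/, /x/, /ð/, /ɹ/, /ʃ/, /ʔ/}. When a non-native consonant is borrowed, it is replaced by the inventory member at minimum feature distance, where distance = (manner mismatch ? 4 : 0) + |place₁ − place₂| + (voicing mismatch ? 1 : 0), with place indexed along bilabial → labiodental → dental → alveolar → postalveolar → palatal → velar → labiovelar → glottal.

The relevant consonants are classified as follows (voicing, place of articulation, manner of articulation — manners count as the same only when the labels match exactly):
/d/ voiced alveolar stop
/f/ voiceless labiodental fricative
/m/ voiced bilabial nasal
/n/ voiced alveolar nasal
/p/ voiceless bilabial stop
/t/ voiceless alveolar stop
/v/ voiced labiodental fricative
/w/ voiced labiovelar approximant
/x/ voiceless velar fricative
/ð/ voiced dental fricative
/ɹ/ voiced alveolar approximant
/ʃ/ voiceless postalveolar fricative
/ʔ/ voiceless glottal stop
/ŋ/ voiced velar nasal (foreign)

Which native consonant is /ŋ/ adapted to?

n

/n/ is closest: same manner (nasal), place distance 3 (velar→alveolar), same voicing; total 3. Next closest is /w/ at distance 5.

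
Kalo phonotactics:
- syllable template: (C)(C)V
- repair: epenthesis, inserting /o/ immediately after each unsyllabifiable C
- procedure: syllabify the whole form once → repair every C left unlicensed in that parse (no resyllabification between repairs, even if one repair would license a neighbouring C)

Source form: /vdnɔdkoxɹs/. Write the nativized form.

vodnɔdkoxoɹoso

Syllabifying with onset maximization leaves /v/, /x/, /ɹ/, /s/ stranded (no codas are permitted; onsets may contain at most 2 consonants).
Each unlicensed consonant becomes the onset of a new syllable: /v/ → /vo/, /x/ → /xo/, /ɹ/ → /ɹo/, /s/ → /so/.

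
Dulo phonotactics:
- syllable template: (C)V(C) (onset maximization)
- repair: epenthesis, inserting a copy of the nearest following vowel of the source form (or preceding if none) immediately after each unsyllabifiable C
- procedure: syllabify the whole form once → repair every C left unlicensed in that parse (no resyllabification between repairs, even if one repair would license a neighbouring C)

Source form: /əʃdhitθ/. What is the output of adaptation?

əʃdihitθi

Syllabifying with onset maximization leaves /d/, /θ/ stranded (at most one coda consonant is licensed; onsets are limited to one consonant).
Each unlicensed consonant becomes the onset of a new syllable: /d/ → /di/, /θ/ → /θi/.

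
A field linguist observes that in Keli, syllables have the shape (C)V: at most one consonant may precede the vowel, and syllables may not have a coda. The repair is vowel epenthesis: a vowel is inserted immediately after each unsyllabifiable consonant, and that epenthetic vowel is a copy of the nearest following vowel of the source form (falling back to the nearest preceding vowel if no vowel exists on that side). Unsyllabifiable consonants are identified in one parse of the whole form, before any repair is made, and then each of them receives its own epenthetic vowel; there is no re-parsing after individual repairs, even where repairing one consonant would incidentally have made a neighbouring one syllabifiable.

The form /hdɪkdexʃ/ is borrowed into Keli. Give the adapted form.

The consonants /h/, /k/, /x/, /ʃ/ cannot be parsed into a legal (C)V syllable (no codas are permitted; onsets are limited to one consonant).
Inserting the epenthetic vowel yields /h/ → /hɪ/, /k/ → /ke/, /x/ → /xe/, /ʃ/ → /ʃe/.

hɪdɪkedexeʃe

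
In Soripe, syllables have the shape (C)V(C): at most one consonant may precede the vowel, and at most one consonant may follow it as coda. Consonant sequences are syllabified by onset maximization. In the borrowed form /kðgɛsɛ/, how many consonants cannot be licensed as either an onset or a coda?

Syllabifying with onset maximization leaves /k/, /ð/ stranded (at most one coda consonant is licensed; onsets are limited to one consonant).

2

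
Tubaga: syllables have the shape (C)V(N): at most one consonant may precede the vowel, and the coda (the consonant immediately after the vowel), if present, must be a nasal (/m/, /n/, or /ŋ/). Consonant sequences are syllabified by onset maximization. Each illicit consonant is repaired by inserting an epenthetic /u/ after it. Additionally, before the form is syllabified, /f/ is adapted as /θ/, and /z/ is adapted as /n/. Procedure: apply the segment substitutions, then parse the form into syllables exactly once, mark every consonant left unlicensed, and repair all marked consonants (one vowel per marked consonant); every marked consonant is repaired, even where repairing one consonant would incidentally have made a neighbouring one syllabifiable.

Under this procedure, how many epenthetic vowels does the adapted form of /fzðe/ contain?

2

After substitution the input is /θnðe/.
The unsyllabifiable consonants are /θ/, /n/; each receives one epenthetic vowel.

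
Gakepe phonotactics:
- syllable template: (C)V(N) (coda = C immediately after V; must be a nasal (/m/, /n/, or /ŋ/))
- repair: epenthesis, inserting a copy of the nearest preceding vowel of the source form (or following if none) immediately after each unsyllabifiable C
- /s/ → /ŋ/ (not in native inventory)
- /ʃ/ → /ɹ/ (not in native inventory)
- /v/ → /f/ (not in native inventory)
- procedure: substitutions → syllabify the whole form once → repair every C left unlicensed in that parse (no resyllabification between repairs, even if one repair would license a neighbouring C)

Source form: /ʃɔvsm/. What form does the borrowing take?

Substitution: /ʃ/ → /ɹ/, /v/ → /f/, /s/ → /ŋ/, giving /ɹɔfŋm/.
Syllabifying with onset maximization leaves /f/, /ŋ/, /m/ stranded (only a nasal (/m/, /n/, or /ŋ/) is licensed in coda position; onsets are limited to one consonant).
Each unlicensed consonant becomes the onset of a new syllable: /f/ → /fɔ/, /ŋ/ → /ŋɔ/, /m/ → /mɔ/.

ɹɔfɔŋɔmɔ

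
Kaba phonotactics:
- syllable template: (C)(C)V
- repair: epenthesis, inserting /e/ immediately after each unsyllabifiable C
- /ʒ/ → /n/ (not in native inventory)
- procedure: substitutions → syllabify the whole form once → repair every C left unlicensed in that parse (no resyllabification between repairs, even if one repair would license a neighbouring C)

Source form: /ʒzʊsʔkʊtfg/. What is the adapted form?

nzʊseʔkʊtefege

Substitution: /ʒ/ → /n/, giving /nzʊsʔkʊtfg/.
Under (C)(C)V, the unsyllabifiable consonants are /s/, /t/, /f/, /g/ (no codas are permitted; onsets may contain at most 2 consonants).
Each unlicensed consonant becomes the onset of a new syllable: /s/ → /se/, /t/ → /te/, /f/ → /fe/, /g/ → /ge/.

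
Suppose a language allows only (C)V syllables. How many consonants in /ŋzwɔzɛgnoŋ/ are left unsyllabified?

4

The consonants /ŋ/, /z/, /g/, /ŋ/ cannot be parsed into a legal (C)V syllable (no codas are permitted; onsets are limited to one consonant).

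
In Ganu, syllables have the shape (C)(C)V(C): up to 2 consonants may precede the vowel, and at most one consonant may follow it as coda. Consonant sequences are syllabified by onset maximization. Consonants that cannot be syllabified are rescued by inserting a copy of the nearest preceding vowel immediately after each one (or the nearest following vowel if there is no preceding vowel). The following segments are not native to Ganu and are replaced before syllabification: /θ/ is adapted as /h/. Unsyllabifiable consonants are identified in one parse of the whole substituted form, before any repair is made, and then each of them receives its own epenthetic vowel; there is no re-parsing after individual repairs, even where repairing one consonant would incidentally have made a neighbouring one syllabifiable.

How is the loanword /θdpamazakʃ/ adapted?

hadpamazakʃa

Substitution: /θ/ → /h/, giving /hdpamazakʃ/.
Under (C)(C)V(C), the unsyllabifiable consonants are /h/, /ʃ/ (at most one coda consonant is licensed; onsets may contain at most 2 consonants).
Epenthesis after each stranded consonant: /h/ → /ha/, /ʃ/ → /ʃa/.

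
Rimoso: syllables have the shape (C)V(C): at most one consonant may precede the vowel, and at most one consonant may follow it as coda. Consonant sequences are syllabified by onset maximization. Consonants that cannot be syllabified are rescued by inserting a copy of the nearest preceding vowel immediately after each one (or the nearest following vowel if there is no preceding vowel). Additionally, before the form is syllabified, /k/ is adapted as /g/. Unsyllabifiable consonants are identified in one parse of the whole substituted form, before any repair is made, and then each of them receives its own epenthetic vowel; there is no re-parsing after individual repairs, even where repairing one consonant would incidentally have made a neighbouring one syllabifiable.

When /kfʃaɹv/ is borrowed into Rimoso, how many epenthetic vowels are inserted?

After substitution the input is /gfʃaɹv/.
The unsyllabifiable consonants are /g/, /f/, /v/; each receives one epenthetic vowel.

3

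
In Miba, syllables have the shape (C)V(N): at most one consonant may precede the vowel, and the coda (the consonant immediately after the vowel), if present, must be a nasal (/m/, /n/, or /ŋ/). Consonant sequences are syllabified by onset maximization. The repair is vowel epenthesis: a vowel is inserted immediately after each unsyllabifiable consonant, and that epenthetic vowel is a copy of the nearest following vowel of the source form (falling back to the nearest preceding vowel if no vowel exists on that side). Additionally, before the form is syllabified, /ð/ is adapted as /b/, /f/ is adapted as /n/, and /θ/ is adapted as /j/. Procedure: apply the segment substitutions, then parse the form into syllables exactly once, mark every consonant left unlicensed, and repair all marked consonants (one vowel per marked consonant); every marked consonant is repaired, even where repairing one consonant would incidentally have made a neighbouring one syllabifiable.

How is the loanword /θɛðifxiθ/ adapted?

Substitution: /θ/ → /j/, /ð/ → /b/, /f/ → /n/, giving /jɛbinxij/.
Syllabifying with onset maximization leaves /j/ stranded (only a nasal (/m/, /n/, or /ŋ/) is licensed in coda position; onsets are limited to one consonant).
Epenthesis after each stranded consonant: /j/ → /ji/.

jɛbinxiji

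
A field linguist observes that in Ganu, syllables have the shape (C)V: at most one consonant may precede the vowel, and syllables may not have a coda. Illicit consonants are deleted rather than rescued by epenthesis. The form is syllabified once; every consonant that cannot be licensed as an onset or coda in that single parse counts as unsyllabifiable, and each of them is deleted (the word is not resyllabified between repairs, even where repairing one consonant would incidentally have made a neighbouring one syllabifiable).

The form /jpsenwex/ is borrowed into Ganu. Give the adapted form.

Syllabifying with onset maximization leaves /j/, /p/, /n/, /x/ stranded (no codas are permitted; onsets are limited to one consonant).
Deleting the stranded consonants removes /j/, /p/, /n/, /x/.

sewe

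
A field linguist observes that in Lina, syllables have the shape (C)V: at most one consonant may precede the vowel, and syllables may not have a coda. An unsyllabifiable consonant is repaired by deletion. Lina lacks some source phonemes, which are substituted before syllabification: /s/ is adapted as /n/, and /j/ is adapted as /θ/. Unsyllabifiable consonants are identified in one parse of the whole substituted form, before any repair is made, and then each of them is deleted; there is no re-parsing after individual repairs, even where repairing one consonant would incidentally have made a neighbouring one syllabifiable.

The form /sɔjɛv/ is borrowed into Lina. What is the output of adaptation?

Substitution: /s/ → /n/, /j/ → /θ/, giving /nɔθɛv/.
The consonants /v/ cannot be parsed into a legal (C)V syllable (no codas are permitted; onsets are limited to one consonant).
Deleting the stranded consonants removes /v/.

nɔθɛ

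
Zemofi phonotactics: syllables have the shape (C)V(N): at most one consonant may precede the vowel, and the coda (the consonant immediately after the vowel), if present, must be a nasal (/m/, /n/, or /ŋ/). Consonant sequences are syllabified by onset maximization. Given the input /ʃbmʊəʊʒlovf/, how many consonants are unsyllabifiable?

5

The consonants /ʃ/, /b/, /ʒ/, /v/, /f/ cannot be parsed into a legal (C)V(N) syllable (only a nasal (/m/, /n/, or /ŋ/) is licensed in coda position; onsets are limited to one consonant).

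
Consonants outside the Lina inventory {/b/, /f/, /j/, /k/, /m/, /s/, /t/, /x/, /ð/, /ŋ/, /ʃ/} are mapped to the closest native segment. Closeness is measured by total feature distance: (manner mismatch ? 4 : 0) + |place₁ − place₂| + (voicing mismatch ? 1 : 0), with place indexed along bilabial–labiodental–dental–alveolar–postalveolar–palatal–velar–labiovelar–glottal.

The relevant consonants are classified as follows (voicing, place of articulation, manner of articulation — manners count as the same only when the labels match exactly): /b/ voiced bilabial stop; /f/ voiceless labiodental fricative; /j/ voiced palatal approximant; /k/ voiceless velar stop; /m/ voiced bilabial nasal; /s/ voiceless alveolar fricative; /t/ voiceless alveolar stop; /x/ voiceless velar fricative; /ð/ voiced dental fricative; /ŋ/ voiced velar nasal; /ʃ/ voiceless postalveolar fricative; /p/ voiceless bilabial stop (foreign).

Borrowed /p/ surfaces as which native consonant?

/b/ is closest: same manner (stop), place distance 0 (bilabial→bilabial), voicing differs (+1); total 1. Next closest is /t/ at distance 3.

b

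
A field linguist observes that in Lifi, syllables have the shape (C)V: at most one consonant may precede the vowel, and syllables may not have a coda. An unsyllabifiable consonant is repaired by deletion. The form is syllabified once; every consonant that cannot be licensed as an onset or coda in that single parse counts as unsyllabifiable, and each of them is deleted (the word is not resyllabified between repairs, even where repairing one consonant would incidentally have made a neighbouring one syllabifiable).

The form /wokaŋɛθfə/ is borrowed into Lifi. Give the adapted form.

Syllabifying with onset maximization leaves /θ/ stranded (no codas are permitted; onsets are limited to one consonant).
Deletion applies to /θ/.

wokaŋɛfə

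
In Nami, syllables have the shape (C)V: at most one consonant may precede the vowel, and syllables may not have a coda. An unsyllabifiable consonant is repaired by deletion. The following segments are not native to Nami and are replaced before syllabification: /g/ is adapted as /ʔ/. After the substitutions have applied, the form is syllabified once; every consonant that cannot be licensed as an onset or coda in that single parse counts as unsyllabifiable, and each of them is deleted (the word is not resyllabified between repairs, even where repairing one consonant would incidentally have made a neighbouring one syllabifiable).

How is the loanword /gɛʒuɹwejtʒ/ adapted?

ʔɛʒuwe

Substitution: /g/ → /ʔ/, giving /ʔɛʒuɹwejtʒ/.
The consonants /ɹ/, /j/, /t/, /ʒ/ cannot be parsed into a legal (C)V syllable (no codas are permitted; onsets are limited to one consonant).
Deletion applies to /ɹ/, /j/, /t/, /ʒ/.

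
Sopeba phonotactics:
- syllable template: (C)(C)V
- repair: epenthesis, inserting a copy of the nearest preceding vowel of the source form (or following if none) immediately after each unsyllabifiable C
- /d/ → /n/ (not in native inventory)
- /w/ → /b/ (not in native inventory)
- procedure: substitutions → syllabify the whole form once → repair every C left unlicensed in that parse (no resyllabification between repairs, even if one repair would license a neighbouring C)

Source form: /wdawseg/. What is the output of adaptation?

bnabsege

Substitution: /w/ → /b/, /d/ → /n/, giving /bnabseg/.
The consonants /g/ cannot be parsed into a legal (C)(C)V syllable (no codas are permitted; onsets may contain at most 2 consonants).
Each unlicensed consonant becomes the onset of a new syllable: /g/ → /ge/.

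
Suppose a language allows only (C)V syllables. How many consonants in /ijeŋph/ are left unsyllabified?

3

Under (C)V, the unsyllabifiable consonants are /ŋ/, /p/, /h/ (no codas are permitted; onsets are limited to one consonant).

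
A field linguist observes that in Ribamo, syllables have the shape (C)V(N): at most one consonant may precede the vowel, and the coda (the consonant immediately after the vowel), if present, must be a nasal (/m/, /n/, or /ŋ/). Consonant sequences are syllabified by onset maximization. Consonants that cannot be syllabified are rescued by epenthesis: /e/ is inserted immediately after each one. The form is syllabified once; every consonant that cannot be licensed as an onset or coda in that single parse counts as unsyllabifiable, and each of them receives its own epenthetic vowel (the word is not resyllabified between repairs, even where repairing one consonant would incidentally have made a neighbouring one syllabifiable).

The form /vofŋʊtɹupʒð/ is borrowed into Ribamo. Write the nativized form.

vofeŋʊteɹupeʒeðe

Syllabifying with onset maximization leaves /f/, /t/, /p/, /ʒ/, /ð/ stranded (only a nasal (/m/, /n/, or /ŋ/) is licensed in coda position; onsets are limited to one consonant).
Each unlicensed consonant becomes the onset of a new syllable: /f/ → /fe/, /t/ → /te/, /p/ → /pe/, /ʒ/ → /ʒe/, /ð/ → /ðe/.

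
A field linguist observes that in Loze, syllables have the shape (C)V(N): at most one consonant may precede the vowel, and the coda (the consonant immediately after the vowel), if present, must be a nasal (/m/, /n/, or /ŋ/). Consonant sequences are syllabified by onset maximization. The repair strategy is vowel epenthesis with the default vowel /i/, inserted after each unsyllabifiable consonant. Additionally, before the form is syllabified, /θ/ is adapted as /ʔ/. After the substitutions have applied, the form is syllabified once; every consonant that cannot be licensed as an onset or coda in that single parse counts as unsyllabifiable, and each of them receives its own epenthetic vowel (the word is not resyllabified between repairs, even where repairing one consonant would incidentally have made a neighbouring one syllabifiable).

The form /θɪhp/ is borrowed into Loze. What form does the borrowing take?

Substitution: /θ/ → /ʔ/, giving /ʔɪhp/.
The consonants /h/, /p/ cannot be parsed into a legal (C)V(N) syllable (only a nasal (/m/, /n/, or /ŋ/) is licensed in coda position; onsets are limited to one consonant).
Epenthesis after each stranded consonant: /h/ → /hi/, /p/ → /pi/.

ʔɪhipi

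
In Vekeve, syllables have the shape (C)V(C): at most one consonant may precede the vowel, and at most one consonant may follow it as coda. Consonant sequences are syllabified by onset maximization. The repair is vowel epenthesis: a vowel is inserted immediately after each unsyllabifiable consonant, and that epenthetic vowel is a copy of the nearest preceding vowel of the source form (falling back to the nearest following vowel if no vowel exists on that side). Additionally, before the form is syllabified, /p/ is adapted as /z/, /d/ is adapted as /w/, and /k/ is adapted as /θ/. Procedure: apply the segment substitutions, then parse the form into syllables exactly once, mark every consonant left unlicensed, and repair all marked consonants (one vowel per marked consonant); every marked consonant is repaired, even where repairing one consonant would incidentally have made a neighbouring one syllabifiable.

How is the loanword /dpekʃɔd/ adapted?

Substitution: /d/ → /w/, /p/ → /z/, /k/ → /θ/, giving /wzeθʃɔw/.
Under (C)V(C), the unsyllabifiable consonants are /w/ (at most one coda consonant is licensed; onsets are limited to one consonant).
Inserting the epenthetic vowel yields /w/ → /we/.

wezeθʃɔw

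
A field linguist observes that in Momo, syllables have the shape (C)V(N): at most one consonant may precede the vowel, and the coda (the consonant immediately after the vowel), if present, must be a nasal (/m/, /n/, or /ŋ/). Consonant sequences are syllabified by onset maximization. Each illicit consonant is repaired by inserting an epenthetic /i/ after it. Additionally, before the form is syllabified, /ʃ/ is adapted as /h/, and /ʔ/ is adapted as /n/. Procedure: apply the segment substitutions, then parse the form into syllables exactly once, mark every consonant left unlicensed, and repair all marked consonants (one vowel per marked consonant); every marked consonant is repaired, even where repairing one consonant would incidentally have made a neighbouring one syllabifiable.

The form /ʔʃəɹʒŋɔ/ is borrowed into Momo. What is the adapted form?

Substitution: /ʔ/ → /n/, /ʃ/ → /h/, giving /nhəɹʒŋɔ/.
Under (C)V(N), the unsyllabifiable consonants are /n/, /ɹ/, /ʒ/ (only a nasal (/m/, /n/, or /ŋ/) is licensed in coda position; onsets are limited to one consonant).
Each unlicensed consonant becomes the onset of a new syllable: /n/ → /ni/, /ɹ/ → /ɹi/, /ʒ/ → /ʒi/.

nihəɹiʒiŋɔ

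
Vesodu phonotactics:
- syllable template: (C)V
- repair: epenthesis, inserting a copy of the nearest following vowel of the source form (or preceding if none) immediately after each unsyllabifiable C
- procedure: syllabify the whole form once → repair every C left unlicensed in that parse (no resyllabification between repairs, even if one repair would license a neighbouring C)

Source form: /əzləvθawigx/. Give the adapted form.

əzələvaθawigixi

The consonants /z/, /v/, /g/, /x/ cannot be parsed into a legal (C)V syllable (no codas are permitted; onsets are limited to one consonant).
Each unlicensed consonant becomes the onset of a new syllable: /z/ → /zə/, /v/ → /va/, /g/ → /gi/, /x/ → /xi/.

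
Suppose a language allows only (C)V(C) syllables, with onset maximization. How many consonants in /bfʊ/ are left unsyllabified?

1

Under (C)V(C), the unsyllabifiable consonants are /b/ (at most one coda consonant is licensed; onsets are limited to one consonant).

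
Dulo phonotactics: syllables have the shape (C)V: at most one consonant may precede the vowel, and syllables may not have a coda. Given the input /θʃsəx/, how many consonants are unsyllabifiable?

3

Under (C)V, the unsyllabifiable consonants are /θ/, /ʃ/, /x/ (no codas are permitted; onsets are limited to one consonant).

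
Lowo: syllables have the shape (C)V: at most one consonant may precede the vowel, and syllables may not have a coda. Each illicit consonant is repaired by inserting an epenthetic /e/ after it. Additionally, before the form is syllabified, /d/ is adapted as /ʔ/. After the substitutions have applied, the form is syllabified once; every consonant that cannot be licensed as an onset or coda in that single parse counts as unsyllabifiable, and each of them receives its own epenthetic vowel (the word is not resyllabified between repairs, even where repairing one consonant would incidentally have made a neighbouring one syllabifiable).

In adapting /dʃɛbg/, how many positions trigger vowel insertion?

3

After substitution the input is /ʔʃɛbg/.
The unsyllabifiable consonants are /ʔ/, /b/, /g/; each receives one epenthetic vowel.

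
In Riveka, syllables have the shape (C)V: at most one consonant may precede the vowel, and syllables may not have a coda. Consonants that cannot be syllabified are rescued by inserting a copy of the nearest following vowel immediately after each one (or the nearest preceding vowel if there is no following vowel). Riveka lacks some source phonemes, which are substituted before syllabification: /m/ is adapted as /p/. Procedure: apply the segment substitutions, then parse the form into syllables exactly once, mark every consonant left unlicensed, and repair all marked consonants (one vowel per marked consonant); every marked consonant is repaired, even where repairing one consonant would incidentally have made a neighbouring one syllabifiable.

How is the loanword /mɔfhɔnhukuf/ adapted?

pɔfɔhɔnuhukufu

Substitution: /m/ → /p/, giving /pɔfhɔnhukuf/.
Under (C)V, the unsyllabifiable consonants are /f/, /n/, /f/ (no codas are permitted; onsets are limited to one consonant).
Inserting the epenthetic vowel yields /f/ → /fɔ/, /n/ → /nu/, /f/ → /fu/.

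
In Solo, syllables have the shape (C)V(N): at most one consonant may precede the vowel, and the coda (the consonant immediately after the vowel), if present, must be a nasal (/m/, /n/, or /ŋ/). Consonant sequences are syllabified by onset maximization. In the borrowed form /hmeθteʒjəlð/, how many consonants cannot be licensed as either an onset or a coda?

5

The consonants /h/, /θ/, /ʒ/, /l/, /ð/ cannot be parsed into a legal (C)V(N) syllable (only a nasal (/m/, /n/, or /ŋ/) is licensed in coda position; onsets are limited to one consonant).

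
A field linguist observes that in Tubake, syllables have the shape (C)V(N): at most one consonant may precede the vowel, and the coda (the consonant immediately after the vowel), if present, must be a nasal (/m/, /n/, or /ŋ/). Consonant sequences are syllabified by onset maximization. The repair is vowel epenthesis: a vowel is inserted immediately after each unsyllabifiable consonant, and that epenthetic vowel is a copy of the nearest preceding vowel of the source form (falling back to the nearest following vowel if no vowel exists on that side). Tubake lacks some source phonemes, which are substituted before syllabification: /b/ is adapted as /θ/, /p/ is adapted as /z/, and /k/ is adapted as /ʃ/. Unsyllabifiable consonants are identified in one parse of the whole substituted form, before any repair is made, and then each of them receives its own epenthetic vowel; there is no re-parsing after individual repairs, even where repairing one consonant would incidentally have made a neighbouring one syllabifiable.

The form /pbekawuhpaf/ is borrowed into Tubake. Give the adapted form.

Substitution: /p/ → /z/, /b/ → /θ/, /k/ → /ʃ/, giving /zθeʃawuhzaf/.
The consonants /z/, /h/, /f/ cannot be parsed into a legal (C)V(N) syllable (only a nasal (/m/, /n/, or /ŋ/) is licensed in coda position; onsets are limited to one consonant).
Each unlicensed consonant becomes the onset of a new syllable: /z/ → /ze/, /h/ → /hu/, /f/ → /fa/.

zeθeʃawuhuzafa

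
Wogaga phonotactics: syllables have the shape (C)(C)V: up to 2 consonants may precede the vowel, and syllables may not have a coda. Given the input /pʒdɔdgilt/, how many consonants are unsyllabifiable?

3

The consonants /p/, /l/, /t/ cannot be parsed into a legal (C)(C)V syllable (no codas are permitted; onsets may contain at most 2 consonants).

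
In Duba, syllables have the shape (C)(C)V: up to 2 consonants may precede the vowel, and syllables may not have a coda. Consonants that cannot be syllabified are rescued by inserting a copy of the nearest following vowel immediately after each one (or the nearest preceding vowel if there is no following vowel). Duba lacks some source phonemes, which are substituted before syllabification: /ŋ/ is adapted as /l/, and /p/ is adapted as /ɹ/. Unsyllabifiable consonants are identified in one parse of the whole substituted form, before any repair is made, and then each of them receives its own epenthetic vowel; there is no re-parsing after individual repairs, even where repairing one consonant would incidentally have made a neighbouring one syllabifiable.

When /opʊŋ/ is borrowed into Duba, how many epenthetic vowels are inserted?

1

After substitution the input is /oɹʊl/.
The unsyllabifiable consonants are /l/; each receives one epenthetic vowel.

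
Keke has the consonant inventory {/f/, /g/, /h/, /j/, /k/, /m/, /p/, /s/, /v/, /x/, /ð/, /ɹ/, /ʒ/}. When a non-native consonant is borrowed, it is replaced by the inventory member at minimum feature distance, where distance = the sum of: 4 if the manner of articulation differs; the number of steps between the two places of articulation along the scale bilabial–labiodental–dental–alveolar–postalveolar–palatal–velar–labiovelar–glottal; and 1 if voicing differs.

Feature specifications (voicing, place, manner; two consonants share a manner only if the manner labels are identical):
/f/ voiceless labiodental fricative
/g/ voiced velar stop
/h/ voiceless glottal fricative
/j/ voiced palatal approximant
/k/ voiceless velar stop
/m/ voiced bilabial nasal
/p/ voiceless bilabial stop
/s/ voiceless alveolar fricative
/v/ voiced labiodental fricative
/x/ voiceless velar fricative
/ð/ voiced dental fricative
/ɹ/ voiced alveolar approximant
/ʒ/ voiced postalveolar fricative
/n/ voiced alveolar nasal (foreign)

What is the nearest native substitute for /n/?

m

/m/ is closest: same manner (nasal), place distance 3 (alveolar→bilabial), same voicing; total 3. Next closest is /ɹ/ at distance 4.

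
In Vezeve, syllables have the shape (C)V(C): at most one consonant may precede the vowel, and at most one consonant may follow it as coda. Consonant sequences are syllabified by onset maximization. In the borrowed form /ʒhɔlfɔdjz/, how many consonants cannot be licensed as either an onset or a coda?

Syllabifying with onset maximization leaves /ʒ/, /j/, /z/ stranded (at most one coda consonant is licensed; onsets are limited to one consonant).

3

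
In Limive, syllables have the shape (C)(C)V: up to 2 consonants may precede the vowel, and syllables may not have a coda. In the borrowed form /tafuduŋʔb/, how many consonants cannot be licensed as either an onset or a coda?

The consonants /ŋ/, /ʔ/, /b/ cannot be parsed into a legal (C)(C)V syllable (no codas are permitted; onsets may contain at most 2 consonants).

3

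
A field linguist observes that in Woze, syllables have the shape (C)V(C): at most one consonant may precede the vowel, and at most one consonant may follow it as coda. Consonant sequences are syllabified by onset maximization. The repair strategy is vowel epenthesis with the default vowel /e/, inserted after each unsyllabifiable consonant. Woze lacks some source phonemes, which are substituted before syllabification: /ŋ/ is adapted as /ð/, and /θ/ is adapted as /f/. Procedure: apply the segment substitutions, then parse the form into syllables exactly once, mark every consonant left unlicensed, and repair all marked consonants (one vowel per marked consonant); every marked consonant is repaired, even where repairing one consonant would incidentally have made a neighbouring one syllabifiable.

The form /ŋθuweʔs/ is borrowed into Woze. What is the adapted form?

ðefuweʔse

Substitution: /ŋ/ → /ð/, /θ/ → /f/, giving /ðfuweʔs/.
The consonants /ð/, /s/ cannot be parsed into a legal (C)V(C) syllable (at most one coda consonant is licensed; onsets are limited to one consonant).
Inserting the epenthetic vowel yields /ð/ → /ðe/, /s/ → /se/.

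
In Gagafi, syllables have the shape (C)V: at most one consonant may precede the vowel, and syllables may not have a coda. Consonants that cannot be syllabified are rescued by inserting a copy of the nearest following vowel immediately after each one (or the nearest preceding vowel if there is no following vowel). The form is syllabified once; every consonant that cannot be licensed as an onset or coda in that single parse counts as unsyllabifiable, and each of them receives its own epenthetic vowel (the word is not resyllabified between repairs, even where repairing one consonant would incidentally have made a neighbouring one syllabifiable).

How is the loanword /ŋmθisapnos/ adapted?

The consonants /ŋ/, /m/, /p/, /s/ cannot be parsed into a legal (C)V syllable (no codas are permitted; onsets are limited to one consonant).
Epenthesis after each stranded consonant: /ŋ/ → /ŋi/, /m/ → /mi/, /p/ → /po/, /s/ → /so/.

ŋimiθisaponoso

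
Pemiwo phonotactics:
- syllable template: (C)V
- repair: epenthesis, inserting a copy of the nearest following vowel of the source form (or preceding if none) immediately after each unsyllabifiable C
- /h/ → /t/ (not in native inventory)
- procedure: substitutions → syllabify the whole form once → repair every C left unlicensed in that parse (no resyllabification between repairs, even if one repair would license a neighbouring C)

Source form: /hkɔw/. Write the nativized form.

Substitution: /h/ → /t/, giving /tkɔw/.
The consonants /t/, /w/ cannot be parsed into a legal (C)V syllable (no codas are permitted; onsets are limited to one consonant).
Each unlicensed consonant becomes the onset of a new syllable: /t/ → /tɔ/, /w/ → /wɔ/.

tɔkɔwɔ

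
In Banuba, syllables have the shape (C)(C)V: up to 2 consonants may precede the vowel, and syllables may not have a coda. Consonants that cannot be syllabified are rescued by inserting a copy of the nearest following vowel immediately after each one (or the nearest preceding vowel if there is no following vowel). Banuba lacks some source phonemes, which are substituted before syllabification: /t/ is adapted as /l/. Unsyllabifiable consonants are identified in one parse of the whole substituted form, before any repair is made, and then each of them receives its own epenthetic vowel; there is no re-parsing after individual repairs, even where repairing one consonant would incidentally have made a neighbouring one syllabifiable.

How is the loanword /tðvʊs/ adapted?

lʊðvʊsʊ

Substitution: /t/ → /l/, giving /lðvʊs/.
Under (C)(C)V, the unsyllabifiable consonants are /l/, /s/ (no codas are permitted; onsets may contain at most 2 consonants).
Epenthesis after each stranded consonant: /l/ → /lʊ/, /s/ → /sʊ/.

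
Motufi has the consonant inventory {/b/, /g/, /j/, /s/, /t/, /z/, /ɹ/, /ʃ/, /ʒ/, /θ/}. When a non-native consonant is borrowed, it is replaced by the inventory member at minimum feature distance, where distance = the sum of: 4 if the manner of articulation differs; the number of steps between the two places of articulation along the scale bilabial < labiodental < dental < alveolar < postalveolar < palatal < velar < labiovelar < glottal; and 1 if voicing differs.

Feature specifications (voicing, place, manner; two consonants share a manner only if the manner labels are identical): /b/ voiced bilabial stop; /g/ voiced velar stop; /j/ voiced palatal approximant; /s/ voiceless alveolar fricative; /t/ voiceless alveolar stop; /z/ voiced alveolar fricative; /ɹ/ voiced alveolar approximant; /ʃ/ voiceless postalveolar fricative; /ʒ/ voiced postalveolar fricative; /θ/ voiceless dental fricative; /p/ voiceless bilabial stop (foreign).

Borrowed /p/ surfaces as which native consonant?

/b/ is closest: same manner (stop), place distance 0 (bilabial→bilabial), voicing differs (+1); total 1. Next closest is /t/ at distance 3.

b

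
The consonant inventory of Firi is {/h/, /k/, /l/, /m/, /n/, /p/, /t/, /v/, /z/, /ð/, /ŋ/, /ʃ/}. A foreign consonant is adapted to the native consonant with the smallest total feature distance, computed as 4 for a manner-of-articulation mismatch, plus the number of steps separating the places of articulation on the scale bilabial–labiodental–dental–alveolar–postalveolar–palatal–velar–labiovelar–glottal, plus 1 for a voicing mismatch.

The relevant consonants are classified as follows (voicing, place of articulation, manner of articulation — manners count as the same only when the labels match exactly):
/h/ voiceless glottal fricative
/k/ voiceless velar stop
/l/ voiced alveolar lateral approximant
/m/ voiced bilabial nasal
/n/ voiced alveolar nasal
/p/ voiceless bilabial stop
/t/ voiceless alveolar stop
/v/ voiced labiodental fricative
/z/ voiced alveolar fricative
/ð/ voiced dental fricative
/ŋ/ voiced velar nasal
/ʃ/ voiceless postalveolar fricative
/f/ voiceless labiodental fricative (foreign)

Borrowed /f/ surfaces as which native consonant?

/v/ is closest: same manner (fricative), place distance 0 (labiodental→labiodental), voicing differs (+1); total 1. Next closest is /ð/ at distance 2.

v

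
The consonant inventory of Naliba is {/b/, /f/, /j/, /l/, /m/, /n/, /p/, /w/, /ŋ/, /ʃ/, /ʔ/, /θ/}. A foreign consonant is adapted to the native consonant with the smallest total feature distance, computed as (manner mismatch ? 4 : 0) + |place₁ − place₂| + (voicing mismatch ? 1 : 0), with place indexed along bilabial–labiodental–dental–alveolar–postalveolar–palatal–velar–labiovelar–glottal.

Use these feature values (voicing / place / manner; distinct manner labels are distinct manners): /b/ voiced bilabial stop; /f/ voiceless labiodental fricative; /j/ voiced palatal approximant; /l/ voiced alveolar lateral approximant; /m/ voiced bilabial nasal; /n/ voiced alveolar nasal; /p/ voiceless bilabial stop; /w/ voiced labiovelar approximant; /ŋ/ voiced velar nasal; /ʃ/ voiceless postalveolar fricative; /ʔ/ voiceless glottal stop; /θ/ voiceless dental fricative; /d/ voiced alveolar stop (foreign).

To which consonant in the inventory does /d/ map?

b

/b/ is closest: same manner (stop), place distance 3 (alveolar→bilabial), same voicing; total 3. Next closest is /l/ at distance 4.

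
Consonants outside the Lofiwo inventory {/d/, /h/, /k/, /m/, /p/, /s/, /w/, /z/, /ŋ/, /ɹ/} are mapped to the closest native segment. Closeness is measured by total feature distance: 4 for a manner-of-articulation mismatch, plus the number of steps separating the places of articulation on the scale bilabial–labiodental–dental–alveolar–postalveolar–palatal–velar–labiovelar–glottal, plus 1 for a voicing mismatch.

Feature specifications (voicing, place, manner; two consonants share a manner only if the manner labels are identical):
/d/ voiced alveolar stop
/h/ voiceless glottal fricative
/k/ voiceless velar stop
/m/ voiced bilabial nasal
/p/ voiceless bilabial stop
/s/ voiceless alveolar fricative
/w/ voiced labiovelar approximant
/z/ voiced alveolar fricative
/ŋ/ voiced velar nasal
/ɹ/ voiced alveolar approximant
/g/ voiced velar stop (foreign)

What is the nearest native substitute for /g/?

k

/k/ is closest: same manner (stop), place distance 0 (velar→velar), voicing differs (+1); total 1. Next closest is /d/ at distance 3.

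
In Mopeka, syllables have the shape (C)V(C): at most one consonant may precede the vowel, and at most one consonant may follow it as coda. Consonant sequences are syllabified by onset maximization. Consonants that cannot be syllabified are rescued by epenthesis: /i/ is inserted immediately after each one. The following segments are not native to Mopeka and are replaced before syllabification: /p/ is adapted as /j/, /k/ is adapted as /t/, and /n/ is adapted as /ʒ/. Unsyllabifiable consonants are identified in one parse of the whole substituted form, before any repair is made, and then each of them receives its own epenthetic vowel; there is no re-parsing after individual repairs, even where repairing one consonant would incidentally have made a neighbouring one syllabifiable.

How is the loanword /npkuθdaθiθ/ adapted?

ʒijituθdaθiθ

Substitution: /n/ → /ʒ/, /p/ → /j/, /k/ → /t/, giving /ʒjtuθdaθiθ/.
The consonants /ʒ/, /j/ cannot be parsed into a legal (C)V(C) syllable (at most one coda consonant is licensed; onsets are limited to one consonant).
Each unlicensed consonant becomes the onset of a new syllable: /ʒ/ → /ʒi/, /j/ → /ji/.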